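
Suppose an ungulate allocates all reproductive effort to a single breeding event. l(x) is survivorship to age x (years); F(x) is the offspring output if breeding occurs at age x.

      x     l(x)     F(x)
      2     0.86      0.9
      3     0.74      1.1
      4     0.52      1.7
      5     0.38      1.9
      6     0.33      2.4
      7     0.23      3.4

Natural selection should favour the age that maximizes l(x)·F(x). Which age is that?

4

Expected offspring if breeding at age x = l(x) × F(x):
  age 2: 0.86 × 0.9 = 0.774
  age 3: 0.74 × 1.1 = 0.814
  age 4: 0.52 × 1.7 = 0.884
  age 5: 0.38 × 1.9 = 0.722
  age 6: 0.33 × 2.4 = 0.792
  age 7: 0.23 × 3.4 = 0.782
Maximum at age 4 (0.884).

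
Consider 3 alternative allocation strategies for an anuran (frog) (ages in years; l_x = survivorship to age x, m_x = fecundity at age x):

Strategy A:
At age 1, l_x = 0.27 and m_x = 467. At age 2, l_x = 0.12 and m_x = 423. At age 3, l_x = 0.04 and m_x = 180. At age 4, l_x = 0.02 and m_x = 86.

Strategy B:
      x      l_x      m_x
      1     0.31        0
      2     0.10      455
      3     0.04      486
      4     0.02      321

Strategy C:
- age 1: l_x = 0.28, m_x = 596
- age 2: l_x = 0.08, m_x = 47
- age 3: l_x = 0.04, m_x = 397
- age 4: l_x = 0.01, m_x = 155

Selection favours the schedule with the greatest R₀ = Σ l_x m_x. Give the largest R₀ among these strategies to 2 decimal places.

Strategy A: R₀ = 0.27×467 + 0.12×423 + 0.04×180 + 0.02×86 = 185.7700
Strategy B: R₀ = 0.31×0 + 0.10×455 + 0.04×486 + 0.02×321 = 71.3600
Strategy C: R₀ = 0.28×596 + 0.08×47 + 0.04×397 + 0.01×155 = 188.0700
Highest R₀: strategy C with 188.0700.

188.07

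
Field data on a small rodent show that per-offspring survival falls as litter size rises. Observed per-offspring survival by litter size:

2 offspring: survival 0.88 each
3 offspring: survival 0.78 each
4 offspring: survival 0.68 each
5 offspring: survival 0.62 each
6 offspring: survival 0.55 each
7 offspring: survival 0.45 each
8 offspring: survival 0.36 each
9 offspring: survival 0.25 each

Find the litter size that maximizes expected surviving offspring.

6

Expected surviving offspring = c × s(c):
  c=2: 2 × 0.88 = 1.760
  c=3: 3 × 0.78 = 2.340
  c=4: 4 × 0.68 = 2.720
  c=5: 5 × 0.62 = 3.100
  c=6: 6 × 0.55 = 3.300
  c=7: 7 × 0.45 = 3.150
  c=8: 8 × 0.36 = 2.880
  c=9: 9 × 0.25 = 2.250
Maximum at c = 6 (3.300 surviving offspring).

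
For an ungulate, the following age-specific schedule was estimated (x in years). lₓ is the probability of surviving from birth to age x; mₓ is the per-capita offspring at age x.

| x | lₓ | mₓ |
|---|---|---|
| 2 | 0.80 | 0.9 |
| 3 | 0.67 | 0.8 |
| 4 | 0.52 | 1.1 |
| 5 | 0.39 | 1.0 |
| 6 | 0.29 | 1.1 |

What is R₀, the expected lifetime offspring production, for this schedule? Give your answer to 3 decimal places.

2.537

R₀ = Σ lₓ mₓ:
  age 2: 0.80 × 0.9 = 0.7200
  age 3: 0.67 × 0.8 = 0.5360
  age 4: 0.52 × 1.1 = 0.5720
  age 5: 0.39 × 1.0 = 0.3900
  age 6: 0.29 × 1.1 = 0.3190
R₀ = 0.7200 + 0.5360 + 0.5720 + 0.3900 + 0.3190 = 2.5370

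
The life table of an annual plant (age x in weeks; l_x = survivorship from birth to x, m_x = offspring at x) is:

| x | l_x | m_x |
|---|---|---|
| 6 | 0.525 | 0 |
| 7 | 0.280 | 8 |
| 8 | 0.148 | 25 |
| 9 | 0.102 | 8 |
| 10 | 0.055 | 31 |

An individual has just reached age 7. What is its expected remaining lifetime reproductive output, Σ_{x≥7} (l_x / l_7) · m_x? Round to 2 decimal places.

l_7 = 0.280. Conditional survival from age 7 to x is l_x / l_7.
  x=7: (0.280/0.280) × 8 = 8.0000
  x=8: (0.148/0.280) × 25 = 13.2143
  x=9: (0.102/0.280) × 8 = 2.9143
  x=10: (0.055/0.280) × 31 = 6.0893
Sum = 8.0000 + 13.2143 + 2.9143 + 6.0893 = 30.2179

30.22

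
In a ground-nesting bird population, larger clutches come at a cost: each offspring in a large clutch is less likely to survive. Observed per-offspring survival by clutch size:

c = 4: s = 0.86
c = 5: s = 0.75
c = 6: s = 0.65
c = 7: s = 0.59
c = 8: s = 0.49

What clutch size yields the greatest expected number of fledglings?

7

Expected fledglings = c × s(c):
  c=4: 4 × 0.86 = 3.440
  c=5: 5 × 0.75 = 3.750
  c=6: 6 × 0.65 = 3.900
  c=7: 7 × 0.59 = 4.130
  c=8: 8 × 0.49 = 3.920
Maximum at c = 7 (4.130 fledglings).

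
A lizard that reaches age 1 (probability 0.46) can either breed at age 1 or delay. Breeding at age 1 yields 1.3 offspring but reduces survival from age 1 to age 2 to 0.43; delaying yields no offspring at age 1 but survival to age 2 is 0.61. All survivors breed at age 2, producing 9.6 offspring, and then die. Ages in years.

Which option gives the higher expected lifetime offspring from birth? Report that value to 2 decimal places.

breed at age 1: R₀ = 0.46 × (1.3 + 0.43 × 9.6) = 0.46 × 5.4280 = 2.4969
delay to age 2: R₀ = 0.46 × (0.61 × 9.6) = 0.46 × 5.8560 = 2.6938
Higher: delay to age 2 (2.6938).

2.69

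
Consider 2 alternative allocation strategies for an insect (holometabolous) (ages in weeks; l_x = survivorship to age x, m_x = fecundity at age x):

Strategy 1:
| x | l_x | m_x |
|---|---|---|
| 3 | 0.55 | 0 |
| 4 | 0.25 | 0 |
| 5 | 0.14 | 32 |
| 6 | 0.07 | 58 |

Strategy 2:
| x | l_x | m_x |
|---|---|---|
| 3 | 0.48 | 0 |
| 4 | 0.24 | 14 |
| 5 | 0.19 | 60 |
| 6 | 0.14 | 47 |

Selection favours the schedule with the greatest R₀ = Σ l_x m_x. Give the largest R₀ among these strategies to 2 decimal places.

Strategy 1: R₀ = 0.55×0 + 0.25×0 + 0.14×32 + 0.07×58 = 8.5400
Strategy 2: R₀ = 0.48×0 + 0.24×14 + 0.19×60 + 0.14×47 = 21.3400
Highest R₀: strategy 2 with 21.3400.

21.34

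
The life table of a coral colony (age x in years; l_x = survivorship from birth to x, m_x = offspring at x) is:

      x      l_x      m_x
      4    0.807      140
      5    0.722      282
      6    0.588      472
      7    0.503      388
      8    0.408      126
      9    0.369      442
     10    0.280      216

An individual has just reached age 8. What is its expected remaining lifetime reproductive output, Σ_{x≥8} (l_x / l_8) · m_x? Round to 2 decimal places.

673.99

l_8 = 0.408. Conditional survival from age 8 to x is l_x / l_8.
  x=8: (0.408/0.408) × 126 = 126.0000
  x=9: (0.369/0.408) × 442 = 399.7500
  x=10: (0.280/0.408) × 216 = 148.2353
Sum = 126.0000 + 399.7500 + 148.2353 = 673.9853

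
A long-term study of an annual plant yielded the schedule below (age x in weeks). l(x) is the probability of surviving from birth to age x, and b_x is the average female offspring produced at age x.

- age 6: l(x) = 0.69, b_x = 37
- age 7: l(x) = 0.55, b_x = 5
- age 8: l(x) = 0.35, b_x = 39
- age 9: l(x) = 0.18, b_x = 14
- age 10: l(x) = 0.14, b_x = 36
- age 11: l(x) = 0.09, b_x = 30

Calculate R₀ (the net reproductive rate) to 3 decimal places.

52.190

R₀ = Σ l(x) b_x:
  age 6: 0.69 × 37 = 25.5300
  age 7: 0.55 × 5 = 2.7500
  age 8: 0.35 × 39 = 13.6500
  age 9: 0.18 × 14 = 2.5200
  age 10: 0.14 × 36 = 5.0400
  age 11: 0.09 × 30 = 2.7000
R₀ = 25.5300 + 2.7500 + 13.6500 + 2.5200 + 5.0400 + 2.7000 = 52.1900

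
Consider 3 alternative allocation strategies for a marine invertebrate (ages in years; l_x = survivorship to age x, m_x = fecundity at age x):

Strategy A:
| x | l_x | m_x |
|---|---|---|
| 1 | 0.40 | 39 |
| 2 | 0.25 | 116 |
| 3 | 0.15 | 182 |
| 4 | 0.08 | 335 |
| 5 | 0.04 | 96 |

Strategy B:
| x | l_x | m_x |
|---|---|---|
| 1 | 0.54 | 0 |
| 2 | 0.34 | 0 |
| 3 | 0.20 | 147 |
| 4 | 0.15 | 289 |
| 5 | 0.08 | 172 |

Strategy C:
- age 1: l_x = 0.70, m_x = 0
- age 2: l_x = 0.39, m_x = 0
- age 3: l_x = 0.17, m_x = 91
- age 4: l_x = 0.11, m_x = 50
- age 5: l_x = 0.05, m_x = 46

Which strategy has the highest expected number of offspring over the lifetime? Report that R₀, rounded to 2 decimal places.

102.54

Strategy A: R₀ = 0.40×39 + 0.25×116 + 0.15×182 + 0.08×335 + 0.04×96 = 102.5400
Strategy B: R₀ = 0.54×0 + 0.34×0 + 0.20×147 + 0.15×289 + 0.08×172 = 86.5100
Strategy C: R₀ = 0.70×0 + 0.39×0 + 0.17×91 + 0.11×50 + 0.05×46 = 23.2700
Highest R₀: strategy A with 102.5400.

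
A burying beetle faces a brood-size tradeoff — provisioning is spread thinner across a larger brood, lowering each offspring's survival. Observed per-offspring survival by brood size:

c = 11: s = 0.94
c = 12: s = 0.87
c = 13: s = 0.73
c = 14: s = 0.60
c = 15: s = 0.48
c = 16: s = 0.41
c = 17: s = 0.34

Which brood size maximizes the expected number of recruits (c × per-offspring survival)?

Expected recruits = c × s(c):
  c=11: 11 × 0.94 = 10.340
  c=12: 12 × 0.87 = 10.440
  c=13: 13 × 0.73 = 9.490
  c=14: 14 × 0.60 = 8.400
  c=15: 15 × 0.48 = 7.200
  c=16: 16 × 0.41 = 6.560
  c=17: 17 × 0.34 = 5.780
Maximum at c = 12 (10.440 recruits).

12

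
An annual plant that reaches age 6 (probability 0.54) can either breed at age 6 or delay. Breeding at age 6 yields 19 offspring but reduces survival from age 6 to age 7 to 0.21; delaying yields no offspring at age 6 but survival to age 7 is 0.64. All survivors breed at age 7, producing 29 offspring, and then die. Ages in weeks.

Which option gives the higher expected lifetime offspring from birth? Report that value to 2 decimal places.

13.55

breed at age 6: R₀ = 0.54 × (19 + 0.21 × 29) = 0.54 × 25.0900 = 13.5486
delay to age 7: R₀ = 0.54 × (0.64 × 29) = 0.54 × 18.5600 = 10.0224
Higher: breed at age 6 (13.5486).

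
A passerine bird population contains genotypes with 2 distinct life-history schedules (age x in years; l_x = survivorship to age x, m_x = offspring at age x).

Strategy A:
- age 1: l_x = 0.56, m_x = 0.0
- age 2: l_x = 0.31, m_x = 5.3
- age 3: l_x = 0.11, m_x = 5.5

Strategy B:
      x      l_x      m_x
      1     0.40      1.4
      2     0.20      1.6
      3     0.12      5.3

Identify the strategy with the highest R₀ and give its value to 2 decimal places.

Strategy A: R₀ = 0.56×0.0 + 0.31×5.3 + 0.11×5.5 = 2.2480
Strategy B: R₀ = 0.40×1.4 + 0.20×1.6 + 0.12×5.3 = 1.5160
Highest R₀: strategy A with 2.2480.

2.25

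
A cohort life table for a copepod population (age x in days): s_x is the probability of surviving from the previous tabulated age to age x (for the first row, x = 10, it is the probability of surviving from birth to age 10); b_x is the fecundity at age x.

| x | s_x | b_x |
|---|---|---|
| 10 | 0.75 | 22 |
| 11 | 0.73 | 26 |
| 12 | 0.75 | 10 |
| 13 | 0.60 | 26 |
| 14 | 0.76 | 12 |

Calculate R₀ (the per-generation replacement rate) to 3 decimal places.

43.494

Survivorship from birth: l_x = s_10·s_11·…·s_x.
  l_10 = 0.75000
  l_11 = 0.54750
  l_12 = 0.41063
  l_13 = 0.24638
  l_14 = 0.18725
R₀ = Σ l_x b_x:
  age 10: 0.75000 × 22 = 16.5000
  age 11: 0.54750 × 26 = 14.2350
  age 12: 0.41063 × 10 = 4.1063
  age 13: 0.24638 × 26 = 6.4059
  age 14: 0.18725 × 12 = 2.2470
R₀ = 16.5000 + 14.2350 + 4.1063 + 6.4059 + 2.2470 = 43.4942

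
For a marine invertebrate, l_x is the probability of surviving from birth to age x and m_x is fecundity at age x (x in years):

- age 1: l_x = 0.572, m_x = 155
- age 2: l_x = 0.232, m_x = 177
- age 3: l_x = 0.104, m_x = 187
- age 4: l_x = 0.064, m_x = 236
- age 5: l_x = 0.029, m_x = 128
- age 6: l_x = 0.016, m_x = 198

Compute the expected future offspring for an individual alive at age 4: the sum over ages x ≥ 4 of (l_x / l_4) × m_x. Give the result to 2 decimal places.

l_4 = 0.064. Conditional survival from age 4 to x is l_x / l_4.
  x=4: (0.064/0.064) × 236 = 236.0000
  x=5: (0.029/0.064) × 128 = 58.0000
  x=6: (0.016/0.064) × 198 = 49.5000
Sum = 236.0000 + 58.0000 + 49.5000 = 343.5000

343.50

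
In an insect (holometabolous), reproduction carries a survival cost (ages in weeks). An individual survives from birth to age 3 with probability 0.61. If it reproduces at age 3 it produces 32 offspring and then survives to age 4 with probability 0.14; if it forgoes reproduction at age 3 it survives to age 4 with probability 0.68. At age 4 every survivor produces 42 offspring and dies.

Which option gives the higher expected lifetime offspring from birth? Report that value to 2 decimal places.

23.11

breed at age 3: R₀ = 0.61 × (32 + 0.14 × 42) = 0.61 × 37.8800 = 23.1068
delay to age 4: R₀ = 0.61 × (0.68 × 42) = 0.61 × 28.5600 = 17.4216
Higher: breed at age 3 (23.1068).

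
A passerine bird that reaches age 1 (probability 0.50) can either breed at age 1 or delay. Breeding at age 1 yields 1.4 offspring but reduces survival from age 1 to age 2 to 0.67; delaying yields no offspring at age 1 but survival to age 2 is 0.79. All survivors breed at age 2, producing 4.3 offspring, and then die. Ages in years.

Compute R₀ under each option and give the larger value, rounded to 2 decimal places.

breed at age 1: R₀ = 0.50 × (1.4 + 0.67 × 4.3) = 0.50 × 4.2810 = 2.1405
delay to age 2: R₀ = 0.50 × (0.79 × 4.3) = 0.50 × 3.3970 = 1.6985
Higher: breed at age 1 (2.1405).

2.14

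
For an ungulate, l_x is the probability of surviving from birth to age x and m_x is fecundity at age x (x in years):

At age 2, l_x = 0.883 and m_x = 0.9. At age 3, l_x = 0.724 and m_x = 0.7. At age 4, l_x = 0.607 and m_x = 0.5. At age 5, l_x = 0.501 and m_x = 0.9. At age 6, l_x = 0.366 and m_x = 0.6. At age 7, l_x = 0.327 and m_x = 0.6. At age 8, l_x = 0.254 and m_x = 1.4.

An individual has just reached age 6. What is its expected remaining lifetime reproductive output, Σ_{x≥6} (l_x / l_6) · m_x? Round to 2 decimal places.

l_6 = 0.366. Conditional survival from age 6 to x is l_x / l_6.
  x=6: (0.366/0.366) × 0.6 = 0.6000
  x=7: (0.327/0.366) × 0.6 = 0.5361
  x=8: (0.254/0.366) × 1.4 = 0.9716
Sum = 0.6000 + 0.5361 + 0.9716 = 2.1077

2.11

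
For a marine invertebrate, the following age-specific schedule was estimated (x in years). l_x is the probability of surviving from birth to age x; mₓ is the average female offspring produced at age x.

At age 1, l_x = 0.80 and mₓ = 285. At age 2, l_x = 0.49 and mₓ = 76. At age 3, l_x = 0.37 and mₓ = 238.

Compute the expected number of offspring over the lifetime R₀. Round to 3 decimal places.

353.300

R₀ = Σ l_x mₓ:
  age 1: 0.80 × 285 = 228.0000
  age 2: 0.49 × 76 = 37.2400
  age 3: 0.37 × 238 = 88.0600
R₀ = 228.0000 + 37.2400 + 88.0600 = 353.3000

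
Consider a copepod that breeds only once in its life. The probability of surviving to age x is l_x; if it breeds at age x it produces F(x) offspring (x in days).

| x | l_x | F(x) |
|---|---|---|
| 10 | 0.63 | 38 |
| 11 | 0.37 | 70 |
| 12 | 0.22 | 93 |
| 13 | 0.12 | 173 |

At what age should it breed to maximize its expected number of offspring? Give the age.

Expected offspring if breeding at age x = l_x × F(x):
  age 10: 0.63 × 38 = 23.940
  age 11: 0.37 × 70 = 25.900
  age 12: 0.22 × 93 = 20.460
  age 13: 0.12 × 173 = 20.760
Maximum at age 11 (25.900).

11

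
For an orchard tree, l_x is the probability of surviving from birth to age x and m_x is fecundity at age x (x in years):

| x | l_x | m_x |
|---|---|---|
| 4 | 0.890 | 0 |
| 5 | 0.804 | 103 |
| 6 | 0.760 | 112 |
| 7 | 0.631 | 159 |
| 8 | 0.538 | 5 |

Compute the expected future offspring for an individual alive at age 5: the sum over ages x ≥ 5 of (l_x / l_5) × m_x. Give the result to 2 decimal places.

337.00

l_5 = 0.804. Conditional survival from age 5 to x is l_x / l_5.
  x=5: (0.804/0.804) × 103 = 103.0000
  x=6: (0.760/0.804) × 112 = 105.8706
  x=7: (0.631/0.804) × 159 = 124.7873
  x=8: (0.538/0.804) × 5 = 3.3458
Sum = 103.0000 + 105.8706 + 124.7873 + 3.3458 = 337.0037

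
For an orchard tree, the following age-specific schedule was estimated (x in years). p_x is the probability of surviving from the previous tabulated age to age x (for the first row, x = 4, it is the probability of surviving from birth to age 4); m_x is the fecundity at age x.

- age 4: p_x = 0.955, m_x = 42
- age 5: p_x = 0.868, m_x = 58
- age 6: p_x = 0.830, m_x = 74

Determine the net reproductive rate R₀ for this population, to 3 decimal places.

Survivorship from birth: l_x = p_4·p_5·…·p_x.
  l_4 = 0.95500
  l_5 = 0.82894
  l_6 = 0.68802
R₀ = Σ l_x m_x:
  age 4: 0.95500 × 42 = 40.1100
  age 5: 0.82894 × 58 = 48.0785
  age 6: 0.68802 × 74 = 50.9135
R₀ = 40.1100 + 48.0785 + 50.9135 = 139.1020

139.102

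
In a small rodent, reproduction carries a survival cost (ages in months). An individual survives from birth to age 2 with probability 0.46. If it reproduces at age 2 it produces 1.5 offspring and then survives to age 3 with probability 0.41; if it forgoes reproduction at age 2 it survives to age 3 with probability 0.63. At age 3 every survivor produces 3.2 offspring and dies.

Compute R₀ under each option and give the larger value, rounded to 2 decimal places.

1.29

breed at age 2: R₀ = 0.46 × (1.5 + 0.41 × 3.2) = 0.46 × 2.8120 = 1.2935
delay to age 3: R₀ = 0.46 × (0.63 × 3.2) = 0.46 × 2.0160 = 0.9274
Higher: breed at age 2 (1.2935).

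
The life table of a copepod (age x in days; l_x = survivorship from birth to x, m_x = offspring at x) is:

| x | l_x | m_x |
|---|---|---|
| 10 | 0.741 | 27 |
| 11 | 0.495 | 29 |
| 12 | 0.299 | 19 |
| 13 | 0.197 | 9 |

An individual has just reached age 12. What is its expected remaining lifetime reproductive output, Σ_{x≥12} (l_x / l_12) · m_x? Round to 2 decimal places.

l_12 = 0.299. Conditional survival from age 12 to x is l_x / l_12.
  x=12: (0.299/0.299) × 19 = 19.0000
  x=13: (0.197/0.299) × 9 = 5.9298
Sum = 19.0000 + 5.9298 = 24.9298

24.93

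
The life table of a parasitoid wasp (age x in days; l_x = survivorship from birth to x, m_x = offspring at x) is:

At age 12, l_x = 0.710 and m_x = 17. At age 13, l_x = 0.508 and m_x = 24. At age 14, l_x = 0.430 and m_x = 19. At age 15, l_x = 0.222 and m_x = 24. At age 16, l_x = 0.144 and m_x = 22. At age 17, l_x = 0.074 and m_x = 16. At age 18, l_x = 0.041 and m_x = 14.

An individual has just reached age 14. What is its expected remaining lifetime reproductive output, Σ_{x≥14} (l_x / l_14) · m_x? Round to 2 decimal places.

l_14 = 0.430. Conditional survival from age 14 to x is l_x / l_14.
  x=14: (0.430/0.430) × 19 = 19.0000
  x=15: (0.222/0.430) × 24 = 12.3907
  x=16: (0.144/0.430) × 22 = 7.3674
  x=17: (0.074/0.430) × 16 = 2.7535
  x=18: (0.041/0.430) × 14 = 1.3349
Sum = 19.0000 + 12.3907 + 7.3674 + 2.7535 + 1.3349 = 42.8465

42.85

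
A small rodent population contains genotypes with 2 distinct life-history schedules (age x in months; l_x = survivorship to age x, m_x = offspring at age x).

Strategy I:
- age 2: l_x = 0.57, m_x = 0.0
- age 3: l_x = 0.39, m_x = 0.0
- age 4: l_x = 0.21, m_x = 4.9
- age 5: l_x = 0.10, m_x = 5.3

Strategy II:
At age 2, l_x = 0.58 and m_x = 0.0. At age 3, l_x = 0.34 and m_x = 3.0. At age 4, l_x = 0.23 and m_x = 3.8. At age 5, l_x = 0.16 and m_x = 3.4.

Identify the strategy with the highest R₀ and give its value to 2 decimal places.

Strategy I: R₀ = 0.57×0.0 + 0.39×0.0 + 0.21×4.9 + 0.10×5.3 = 1.5590
Strategy II: R₀ = 0.58×0.0 + 0.34×3.0 + 0.23×3.8 + 0.16×3.4 = 2.4380
Highest R₀: strategy II with 2.4380.

2.44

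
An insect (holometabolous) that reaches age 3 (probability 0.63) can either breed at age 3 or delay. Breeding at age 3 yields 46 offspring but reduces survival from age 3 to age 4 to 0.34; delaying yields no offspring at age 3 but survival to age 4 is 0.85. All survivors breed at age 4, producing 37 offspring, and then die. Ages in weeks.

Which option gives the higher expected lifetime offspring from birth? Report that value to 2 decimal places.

36.91

breed at age 3: R₀ = 0.63 × (46 + 0.34 × 37) = 0.63 × 58.5800 = 36.9054
delay to age 4: R₀ = 0.63 × (0.85 × 37) = 0.63 × 31.4500 = 19.8135
Higher: breed at age 3 (36.9054).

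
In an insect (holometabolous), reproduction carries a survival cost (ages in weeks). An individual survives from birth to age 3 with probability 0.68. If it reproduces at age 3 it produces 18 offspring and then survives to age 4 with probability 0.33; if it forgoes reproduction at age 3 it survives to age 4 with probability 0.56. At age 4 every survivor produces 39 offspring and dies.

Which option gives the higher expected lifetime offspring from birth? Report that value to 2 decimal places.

20.99

breed at age 3: R₀ = 0.68 × (18 + 0.33 × 39) = 0.68 × 30.8700 = 20.9916
delay to age 4: R₀ = 0.68 × (0.56 × 39) = 0.68 × 21.8400 = 14.8512
Higher: breed at age 3 (20.9916).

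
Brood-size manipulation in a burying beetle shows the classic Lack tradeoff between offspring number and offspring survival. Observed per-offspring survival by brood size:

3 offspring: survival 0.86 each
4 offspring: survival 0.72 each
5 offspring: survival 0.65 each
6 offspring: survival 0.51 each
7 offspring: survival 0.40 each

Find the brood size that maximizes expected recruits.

5

Expected recruits = c × s(c):
  c=3: 3 × 0.86 = 2.580
  c=4: 4 × 0.72 = 2.880
  c=5: 5 × 0.65 = 3.250
  c=6: 6 × 0.51 = 3.060
  c=7: 7 × 0.40 = 2.800
Maximum at c = 5 (3.250 recruits).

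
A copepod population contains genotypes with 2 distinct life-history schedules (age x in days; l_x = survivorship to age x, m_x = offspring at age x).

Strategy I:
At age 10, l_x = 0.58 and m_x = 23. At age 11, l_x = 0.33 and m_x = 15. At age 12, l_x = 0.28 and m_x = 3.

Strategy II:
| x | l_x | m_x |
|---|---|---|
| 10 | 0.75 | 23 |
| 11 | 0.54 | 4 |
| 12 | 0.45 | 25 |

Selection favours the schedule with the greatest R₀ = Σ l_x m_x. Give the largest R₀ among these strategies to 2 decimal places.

30.66

Strategy I: R₀ = 0.58×23 + 0.33×15 + 0.28×3 = 19.1300
Strategy II: R₀ = 0.75×23 + 0.54×4 + 0.45×25 = 30.6600
Highest R₀: strategy II with 30.6600.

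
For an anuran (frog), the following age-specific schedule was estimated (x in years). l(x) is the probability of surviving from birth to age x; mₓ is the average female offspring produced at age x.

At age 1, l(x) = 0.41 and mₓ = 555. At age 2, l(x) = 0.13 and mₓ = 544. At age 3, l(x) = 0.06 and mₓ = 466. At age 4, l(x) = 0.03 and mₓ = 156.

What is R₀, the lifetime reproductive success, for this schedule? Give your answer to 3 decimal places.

R₀ = Σ l(x) mₓ:
  age 1: 0.41 × 555 = 227.5500
  age 2: 0.13 × 544 = 70.7200
  age 3: 0.06 × 466 = 27.9600
  age 4: 0.03 × 156 = 4.6800
R₀ = 227.5500 + 70.7200 + 27.9600 + 4.6800 = 330.9100

330.910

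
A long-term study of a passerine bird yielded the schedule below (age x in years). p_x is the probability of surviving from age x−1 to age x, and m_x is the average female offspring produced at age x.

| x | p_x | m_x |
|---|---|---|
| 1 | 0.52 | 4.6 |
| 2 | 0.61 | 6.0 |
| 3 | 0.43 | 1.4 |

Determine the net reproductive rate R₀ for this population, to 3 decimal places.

4.486

Survivorship from birth: l_x = p_1·p_2·…·p_x.
  l_1 = 0.52000
  l_2 = 0.31720
  l_3 = 0.13640
R₀ = Σ l_x m_x:
  age 1: 0.52000 × 4.6 = 2.3920
  age 2: 0.31720 × 6.0 = 1.9032
  age 3: 0.13640 × 1.4 = 0.1910
R₀ = 2.3920 + 1.9032 + 0.1910 = 4.4862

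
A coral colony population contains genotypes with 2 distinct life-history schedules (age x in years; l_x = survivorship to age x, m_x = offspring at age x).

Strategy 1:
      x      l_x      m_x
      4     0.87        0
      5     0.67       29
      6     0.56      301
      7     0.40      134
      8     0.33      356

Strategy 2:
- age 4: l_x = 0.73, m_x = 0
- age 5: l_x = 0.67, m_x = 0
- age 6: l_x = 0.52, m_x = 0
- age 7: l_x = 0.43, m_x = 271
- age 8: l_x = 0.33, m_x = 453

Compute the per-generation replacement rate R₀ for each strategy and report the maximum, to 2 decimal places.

359.07

Strategy 1: R₀ = 0.87×0 + 0.67×29 + 0.56×301 + 0.40×134 + 0.33×356 = 359.0700
Strategy 2: R₀ = 0.73×0 + 0.67×0 + 0.52×0 + 0.43×271 + 0.33×453 = 266.0200
Highest R₀: strategy 1 with 359.0700.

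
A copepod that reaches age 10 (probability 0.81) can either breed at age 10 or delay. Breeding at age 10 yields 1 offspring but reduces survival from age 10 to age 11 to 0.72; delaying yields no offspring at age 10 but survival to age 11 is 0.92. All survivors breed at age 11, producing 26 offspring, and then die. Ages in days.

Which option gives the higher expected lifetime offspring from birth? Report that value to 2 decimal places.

breed at age 10: R₀ = 0.81 × (1 + 0.72 × 26) = 0.81 × 19.7200 = 15.9732
delay to age 11: R₀ = 0.81 × (0.92 × 26) = 0.81 × 23.9200 = 19.3752
Higher: delay to age 11 (19.3752).

19.38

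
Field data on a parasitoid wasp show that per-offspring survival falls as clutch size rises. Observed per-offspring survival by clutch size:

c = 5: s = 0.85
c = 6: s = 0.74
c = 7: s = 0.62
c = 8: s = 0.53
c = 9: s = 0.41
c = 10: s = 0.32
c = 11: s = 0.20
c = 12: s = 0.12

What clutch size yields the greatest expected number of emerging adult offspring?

6

Expected emerging adult offspring = c × s(c):
  c=5: 5 × 0.85 = 4.250
  c=6: 6 × 0.74 = 4.440
  c=7: 7 × 0.62 = 4.340
  c=8: 8 × 0.53 = 4.240
  c=9: 9 × 0.41 = 3.690
  c=10: 10 × 0.32 = 3.200
  c=11: 11 × 0.20 = 2.200
  c=12: 12 × 0.12 = 1.440
Maximum at c = 6 (4.440 emerging adult offspring).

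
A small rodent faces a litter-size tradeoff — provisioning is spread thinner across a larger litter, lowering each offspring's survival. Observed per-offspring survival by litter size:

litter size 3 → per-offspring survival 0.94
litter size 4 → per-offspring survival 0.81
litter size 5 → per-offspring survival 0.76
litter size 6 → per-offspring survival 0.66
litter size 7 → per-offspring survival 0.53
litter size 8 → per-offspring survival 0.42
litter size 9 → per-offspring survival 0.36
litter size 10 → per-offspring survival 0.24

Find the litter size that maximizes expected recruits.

6

Expected recruits = c × s(c):
  c=3: 3 × 0.94 = 2.820
  c=4: 4 × 0.81 = 3.240
  c=5: 5 × 0.76 = 3.800
  c=6: 6 × 0.66 = 3.960
  c=7: 7 × 0.53 = 3.710
  c=8: 8 × 0.42 = 3.360
  c=9: 9 × 0.36 = 3.240
  c=10: 10 × 0.24 = 2.400
Maximum at c = 6 (3.960 recruits).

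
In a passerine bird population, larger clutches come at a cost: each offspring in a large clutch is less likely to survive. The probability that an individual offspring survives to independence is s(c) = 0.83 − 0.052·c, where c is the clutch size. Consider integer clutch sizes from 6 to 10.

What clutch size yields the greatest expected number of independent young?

8

Expected independent young = c × s(c):
  c=6: 6 × 0.518 = 3.108
  c=7: 7 × 0.466 = 3.262
  c=8: 8 × 0.414 = 3.312
  c=9: 9 × 0.362 = 3.258
  c=10: 10 × 0.310 = 3.100
Maximum at c = 8 (3.312 independent young).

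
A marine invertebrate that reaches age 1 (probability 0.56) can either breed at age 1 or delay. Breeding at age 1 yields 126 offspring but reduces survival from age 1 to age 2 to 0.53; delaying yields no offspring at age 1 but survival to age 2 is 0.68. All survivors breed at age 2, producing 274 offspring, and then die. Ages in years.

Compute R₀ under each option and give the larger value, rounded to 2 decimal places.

breed at age 1: R₀ = 0.56 × (126 + 0.53 × 274) = 0.56 × 271.2200 = 151.8832
delay to age 2: R₀ = 0.56 × (0.68 × 274) = 0.56 × 186.3200 = 104.3392
Higher: breed at age 1 (151.8832).

151.88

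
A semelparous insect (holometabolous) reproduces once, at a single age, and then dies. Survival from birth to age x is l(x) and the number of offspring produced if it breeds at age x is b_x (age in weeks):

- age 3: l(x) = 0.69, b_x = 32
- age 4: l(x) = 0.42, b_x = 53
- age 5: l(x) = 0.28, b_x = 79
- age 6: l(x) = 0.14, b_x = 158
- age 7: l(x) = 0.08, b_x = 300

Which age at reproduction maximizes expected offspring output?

Expected offspring if breeding at age x = l(x) × b_x:
  age 3: 0.69 × 32 = 22.080
  age 4: 0.42 × 53 = 22.260
  age 5: 0.28 × 79 = 22.120
  age 6: 0.14 × 158 = 22.120
  age 7: 0.08 × 300 = 24.000
Maximum at age 7 (24.000).

7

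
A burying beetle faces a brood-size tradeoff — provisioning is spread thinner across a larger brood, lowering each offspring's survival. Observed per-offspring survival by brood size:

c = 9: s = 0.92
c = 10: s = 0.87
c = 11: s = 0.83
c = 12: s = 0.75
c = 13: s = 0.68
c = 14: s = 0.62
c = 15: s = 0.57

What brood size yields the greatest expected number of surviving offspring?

Expected surviving offspring = c × s(c):
  c=9: 9 × 0.92 = 8.280
  c=10: 10 × 0.87 = 8.700
  c=11: 11 × 0.83 = 9.130
  c=12: 12 × 0.75 = 9.000
  c=13: 13 × 0.68 = 8.840
  c=14: 14 × 0.62 = 8.680
  c=15: 15 × 0.57 = 8.550
Maximum at c = 11 (9.130 surviving offspring).

11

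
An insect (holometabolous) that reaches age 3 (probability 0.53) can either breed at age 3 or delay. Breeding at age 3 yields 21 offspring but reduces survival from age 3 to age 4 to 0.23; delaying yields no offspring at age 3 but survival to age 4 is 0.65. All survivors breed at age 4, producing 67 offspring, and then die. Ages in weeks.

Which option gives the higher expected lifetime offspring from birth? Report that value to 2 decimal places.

breed at age 3: R₀ = 0.53 × (21 + 0.23 × 67) = 0.53 × 36.4100 = 19.2973
delay to age 4: R₀ = 0.53 × (0.65 × 67) = 0.53 × 43.5500 = 23.0815
Higher: delay to age 4 (23.0815).

23.08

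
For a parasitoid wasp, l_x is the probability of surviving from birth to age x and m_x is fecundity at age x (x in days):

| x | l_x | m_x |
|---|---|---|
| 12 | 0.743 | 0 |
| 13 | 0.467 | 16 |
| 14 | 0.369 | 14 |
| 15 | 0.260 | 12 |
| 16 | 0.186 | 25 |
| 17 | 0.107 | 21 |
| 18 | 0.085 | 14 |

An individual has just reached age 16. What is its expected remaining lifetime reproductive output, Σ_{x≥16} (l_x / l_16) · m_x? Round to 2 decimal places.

43.48

l_16 = 0.186. Conditional survival from age 16 to x is l_x / l_16.
  x=16: (0.186/0.186) × 25 = 25.0000
  x=17: (0.107/0.186) × 21 = 12.0806
  x=18: (0.085/0.186) × 14 = 6.3978
Sum = 25.0000 + 12.0806 + 6.3978 = 43.4785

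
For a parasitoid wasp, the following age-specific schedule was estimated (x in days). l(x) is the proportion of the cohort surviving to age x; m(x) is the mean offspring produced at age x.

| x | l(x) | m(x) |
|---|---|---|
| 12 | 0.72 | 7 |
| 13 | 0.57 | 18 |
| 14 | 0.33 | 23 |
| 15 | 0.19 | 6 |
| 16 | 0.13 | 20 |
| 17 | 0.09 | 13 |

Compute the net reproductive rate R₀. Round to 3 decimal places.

R₀ = Σ l(x) m(x):
  age 12: 0.72 × 7 = 5.0400
  age 13: 0.57 × 18 = 10.2600
  age 14: 0.33 × 23 = 7.5900
  age 15: 0.19 × 6 = 1.1400
  age 16: 0.13 × 20 = 2.6000
  age 17: 0.09 × 13 = 1.1700
R₀ = 5.0400 + 10.2600 + 7.5900 + 1.1400 + 2.6000 + 1.1700 = 27.8000

27.800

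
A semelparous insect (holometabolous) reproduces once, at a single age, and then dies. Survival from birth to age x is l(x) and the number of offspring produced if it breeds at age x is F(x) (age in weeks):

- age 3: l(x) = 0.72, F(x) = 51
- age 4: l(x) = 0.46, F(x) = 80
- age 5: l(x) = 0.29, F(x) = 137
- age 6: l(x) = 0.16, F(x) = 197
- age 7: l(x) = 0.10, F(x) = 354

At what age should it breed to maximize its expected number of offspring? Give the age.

Expected offspring if breeding at age x = l(x) × F(x):
  age 3: 0.72 × 51 = 36.720
  age 4: 0.46 × 80 = 36.800
  age 5: 0.29 × 137 = 39.730
  age 6: 0.16 × 197 = 31.520
  age 7: 0.10 × 354 = 35.400
Maximum at age 5 (39.730).

5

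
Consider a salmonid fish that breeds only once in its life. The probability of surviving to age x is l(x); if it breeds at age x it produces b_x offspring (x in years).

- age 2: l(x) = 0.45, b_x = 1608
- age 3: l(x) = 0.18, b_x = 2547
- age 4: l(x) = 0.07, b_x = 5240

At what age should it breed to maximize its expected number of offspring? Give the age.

2

Expected offspring if breeding at age x = l(x) × b_x:
  age 2: 0.45 × 1608 = 723.600
  age 3: 0.18 × 2547 = 458.460
  age 4: 0.07 × 5240 = 366.800
Maximum at age 2 (723.600).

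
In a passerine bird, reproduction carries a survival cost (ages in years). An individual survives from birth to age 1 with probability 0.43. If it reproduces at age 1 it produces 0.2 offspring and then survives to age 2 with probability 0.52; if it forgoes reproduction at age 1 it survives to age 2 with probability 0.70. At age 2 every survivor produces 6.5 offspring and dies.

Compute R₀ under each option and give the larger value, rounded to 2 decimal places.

breed at age 1: R₀ = 0.43 × (0.2 + 0.52 × 6.5) = 0.43 × 3.5800 = 1.5394
delay to age 2: R₀ = 0.43 × (0.70 × 6.5) = 0.43 × 4.5500 = 1.9565
Higher: delay to age 2 (1.9565).

1.96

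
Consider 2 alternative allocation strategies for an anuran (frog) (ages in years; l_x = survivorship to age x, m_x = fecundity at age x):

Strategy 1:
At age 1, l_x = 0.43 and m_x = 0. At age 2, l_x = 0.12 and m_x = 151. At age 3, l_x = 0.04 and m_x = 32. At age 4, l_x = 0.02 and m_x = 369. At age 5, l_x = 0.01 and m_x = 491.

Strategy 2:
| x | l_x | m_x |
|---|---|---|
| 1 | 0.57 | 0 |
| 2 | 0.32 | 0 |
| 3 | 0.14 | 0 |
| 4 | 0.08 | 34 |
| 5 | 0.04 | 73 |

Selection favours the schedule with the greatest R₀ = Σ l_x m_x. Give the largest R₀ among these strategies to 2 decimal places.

31.69

Strategy 1: R₀ = 0.43×0 + 0.12×151 + 0.04×32 + 0.02×369 + 0.01×491 = 31.6900
Strategy 2: R₀ = 0.57×0 + 0.32×0 + 0.14×0 + 0.08×34 + 0.04×73 = 5.6400
Highest R₀: strategy 1 with 31.6900.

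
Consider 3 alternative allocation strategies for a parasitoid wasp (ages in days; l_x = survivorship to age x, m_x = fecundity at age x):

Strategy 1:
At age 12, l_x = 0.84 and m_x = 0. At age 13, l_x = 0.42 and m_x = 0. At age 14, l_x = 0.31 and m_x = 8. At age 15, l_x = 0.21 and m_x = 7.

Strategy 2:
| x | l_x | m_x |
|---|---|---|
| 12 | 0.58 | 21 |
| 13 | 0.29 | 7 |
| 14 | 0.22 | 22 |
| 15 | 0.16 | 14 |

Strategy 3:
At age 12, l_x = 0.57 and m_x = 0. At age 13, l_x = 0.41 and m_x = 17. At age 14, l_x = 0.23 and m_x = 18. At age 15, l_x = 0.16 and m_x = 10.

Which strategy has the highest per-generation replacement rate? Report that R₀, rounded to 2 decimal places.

21.29

Strategy 1: R₀ = 0.84×0 + 0.42×0 + 0.31×8 + 0.21×7 = 3.9500
Strategy 2: R₀ = 0.58×21 + 0.29×7 + 0.22×22 + 0.16×14 = 21.2900
Strategy 3: R₀ = 0.57×0 + 0.41×17 + 0.23×18 + 0.16×10 = 12.7100
Highest R₀: strategy 2 with 21.2900.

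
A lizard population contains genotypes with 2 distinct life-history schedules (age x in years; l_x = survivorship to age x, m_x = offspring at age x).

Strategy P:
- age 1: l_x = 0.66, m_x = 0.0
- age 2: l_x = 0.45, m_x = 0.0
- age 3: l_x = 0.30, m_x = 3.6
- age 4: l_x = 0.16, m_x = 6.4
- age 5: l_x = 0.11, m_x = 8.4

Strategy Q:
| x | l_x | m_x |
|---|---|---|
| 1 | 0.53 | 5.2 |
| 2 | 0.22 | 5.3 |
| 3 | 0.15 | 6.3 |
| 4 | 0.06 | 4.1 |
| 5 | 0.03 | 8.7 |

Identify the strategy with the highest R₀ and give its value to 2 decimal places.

5.37

Strategy P: R₀ = 0.66×0.0 + 0.45×0.0 + 0.30×3.6 + 0.16×6.4 + 0.11×8.4 = 3.0280
Strategy Q: R₀ = 0.53×5.2 + 0.22×5.3 + 0.15×6.3 + 0.06×4.1 + 0.03×8.7 = 5.3740
Highest R₀: strategy Q with 5.3740.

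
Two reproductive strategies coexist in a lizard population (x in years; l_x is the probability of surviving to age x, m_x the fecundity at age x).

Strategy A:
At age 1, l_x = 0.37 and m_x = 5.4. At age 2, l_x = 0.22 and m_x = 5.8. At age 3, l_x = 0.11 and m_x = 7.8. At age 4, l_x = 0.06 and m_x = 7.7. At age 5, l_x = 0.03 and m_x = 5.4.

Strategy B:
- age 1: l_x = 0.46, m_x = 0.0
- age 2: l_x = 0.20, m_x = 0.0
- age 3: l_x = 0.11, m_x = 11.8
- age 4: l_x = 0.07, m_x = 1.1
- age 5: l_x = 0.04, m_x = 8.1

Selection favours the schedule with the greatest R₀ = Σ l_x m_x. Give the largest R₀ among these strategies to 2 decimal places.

4.76

Strategy A: R₀ = 0.37×5.4 + 0.22×5.8 + 0.11×7.8 + 0.06×7.7 + 0.03×5.4 = 4.7560
Strategy B: R₀ = 0.46×0.0 + 0.20×0.0 + 0.11×11.8 + 0.07×1.1 + 0.04×8.1 = 1.6990
Highest R₀: strategy A with 4.7560.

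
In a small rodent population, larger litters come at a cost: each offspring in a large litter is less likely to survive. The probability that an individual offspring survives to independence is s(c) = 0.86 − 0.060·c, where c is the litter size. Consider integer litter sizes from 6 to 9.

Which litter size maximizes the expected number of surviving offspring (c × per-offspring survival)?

Expected surviving offspring = c × s(c):
  c=6: 6 × 0.500 = 3.000
  c=7: 7 × 0.440 = 3.080
  c=8: 8 × 0.380 = 3.040
  c=9: 9 × 0.320 = 2.880
Maximum at c = 7 (3.080 surviving offspring).

7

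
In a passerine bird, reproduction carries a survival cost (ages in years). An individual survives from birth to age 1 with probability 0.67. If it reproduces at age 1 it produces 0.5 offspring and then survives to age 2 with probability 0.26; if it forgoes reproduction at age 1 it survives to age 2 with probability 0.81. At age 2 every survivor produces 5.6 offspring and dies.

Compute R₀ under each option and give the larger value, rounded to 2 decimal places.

3.04

breed at age 1: R₀ = 0.67 × (0.5 + 0.26 × 5.6) = 0.67 × 1.9560 = 1.3105
delay to age 2: R₀ = 0.67 × (0.81 × 5.6) = 0.67 × 4.5360 = 3.0391
Higher: delay to age 2 (3.0391).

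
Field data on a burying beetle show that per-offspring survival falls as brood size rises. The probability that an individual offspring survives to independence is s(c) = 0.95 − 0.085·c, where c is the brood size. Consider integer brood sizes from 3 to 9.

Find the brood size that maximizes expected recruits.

6

Expected recruits = c × s(c):
  c=3: 3 × 0.695 = 2.085
  c=4: 4 × 0.610 = 2.440
  c=5: 5 × 0.525 = 2.625
  c=6: 6 × 0.440 = 2.640
  c=7: 7 × 0.355 = 2.485
  c=8: 8 × 0.270 = 2.160
  c=9: 9 × 0.185 = 1.665
Maximum at c = 6 (2.640 recruits).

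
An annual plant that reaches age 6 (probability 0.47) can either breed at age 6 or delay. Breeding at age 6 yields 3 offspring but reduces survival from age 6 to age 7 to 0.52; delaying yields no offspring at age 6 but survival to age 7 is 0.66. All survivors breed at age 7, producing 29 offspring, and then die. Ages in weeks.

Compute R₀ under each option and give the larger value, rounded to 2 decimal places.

9.00

breed at age 6: R₀ = 0.47 × (3 + 0.52 × 29) = 0.47 × 18.0800 = 8.4976
delay to age 7: R₀ = 0.47 × (0.66 × 29) = 0.47 × 19.1400 = 8.9958
Higher: delay to age 7 (8.9958).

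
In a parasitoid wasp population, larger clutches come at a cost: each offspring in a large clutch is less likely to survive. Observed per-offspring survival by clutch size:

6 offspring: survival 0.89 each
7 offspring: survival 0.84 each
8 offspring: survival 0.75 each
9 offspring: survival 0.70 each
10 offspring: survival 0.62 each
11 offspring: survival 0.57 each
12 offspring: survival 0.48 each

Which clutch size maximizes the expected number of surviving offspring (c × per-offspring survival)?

9

Expected surviving offspring = c × s(c):
  c=6: 6 × 0.89 = 5.340
  c=7: 7 × 0.84 = 5.880
  c=8: 8 × 0.75 = 6.000
  c=9: 9 × 0.70 = 6.300
  c=10: 10 × 0.62 = 6.200
  c=11: 11 × 0.57 = 6.270
  c=12: 12 × 0.48 = 5.760
Maximum at c = 9 (6.300 surviving offspring).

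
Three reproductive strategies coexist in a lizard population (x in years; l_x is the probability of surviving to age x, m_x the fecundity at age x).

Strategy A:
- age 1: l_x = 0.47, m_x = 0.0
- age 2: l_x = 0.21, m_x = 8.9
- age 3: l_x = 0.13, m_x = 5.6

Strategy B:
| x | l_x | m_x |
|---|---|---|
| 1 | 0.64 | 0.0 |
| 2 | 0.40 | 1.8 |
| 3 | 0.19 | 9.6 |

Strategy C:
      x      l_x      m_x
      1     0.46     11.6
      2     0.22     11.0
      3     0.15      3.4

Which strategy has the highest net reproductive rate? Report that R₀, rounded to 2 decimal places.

Strategy A: R₀ = 0.47×0.0 + 0.21×8.9 + 0.13×5.6 = 2.5970
Strategy B: R₀ = 0.64×0.0 + 0.40×1.8 + 0.19×9.6 = 2.5440
Strategy C: R₀ = 0.46×11.6 + 0.22×11.0 + 0.15×3.4 = 8.2660
Highest R₀: strategy C with 8.2660.

8.27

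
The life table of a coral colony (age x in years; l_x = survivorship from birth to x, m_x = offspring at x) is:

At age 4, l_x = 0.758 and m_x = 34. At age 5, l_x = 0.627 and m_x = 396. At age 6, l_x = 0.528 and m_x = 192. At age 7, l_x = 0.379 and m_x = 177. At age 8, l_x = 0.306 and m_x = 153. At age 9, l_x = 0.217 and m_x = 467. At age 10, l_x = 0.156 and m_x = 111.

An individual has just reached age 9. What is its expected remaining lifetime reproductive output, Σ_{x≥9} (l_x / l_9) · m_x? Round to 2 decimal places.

l_9 = 0.217. Conditional survival from age 9 to x is l_x / l_9.
  x=9: (0.217/0.217) × 467 = 467.0000
  x=10: (0.156/0.217) × 111 = 79.7972
Sum = 467.0000 + 79.7972 = 546.7972

546.80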